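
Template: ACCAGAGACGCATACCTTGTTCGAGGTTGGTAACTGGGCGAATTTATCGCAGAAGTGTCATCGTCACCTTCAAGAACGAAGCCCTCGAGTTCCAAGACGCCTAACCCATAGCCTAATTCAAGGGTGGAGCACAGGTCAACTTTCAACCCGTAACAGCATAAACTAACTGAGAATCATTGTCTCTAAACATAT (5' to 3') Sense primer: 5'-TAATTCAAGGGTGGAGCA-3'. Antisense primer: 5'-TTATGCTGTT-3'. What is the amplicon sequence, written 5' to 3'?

Forward primer TAATTCAAGGGTGGAGCA is found on the top strand at positions 114–131.
Reverse complement of the reverse primer: AACAGCATAA. This occurs on the top strand at positions 152–161.
The product is the template from position 114 through 161 (48 bp).

5'-TAATTCAAGGGTGGAGCACAGGTCAACTTTCAACCCGTAACAGCATAA-3'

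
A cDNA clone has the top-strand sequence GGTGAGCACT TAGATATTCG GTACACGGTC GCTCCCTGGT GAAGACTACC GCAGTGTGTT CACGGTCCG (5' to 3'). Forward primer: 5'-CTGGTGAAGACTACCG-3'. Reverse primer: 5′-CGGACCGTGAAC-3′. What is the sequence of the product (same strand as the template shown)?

Forward primer CTGGTGAAGACTACCG is found on the top strand at positions 36–51.
Taking the reverse complement of CGGACCGTGAAC gives GTTCACGGTCCG, found at positions 58–69 on the template; the primer anneals here to the top strand with its 3' end pointing upstream.
The product is the template from position 36 through 69 (34 bp).

5'-CTGGTGAAGACTACCGCAGTGTGTTCACGGTCCG-3'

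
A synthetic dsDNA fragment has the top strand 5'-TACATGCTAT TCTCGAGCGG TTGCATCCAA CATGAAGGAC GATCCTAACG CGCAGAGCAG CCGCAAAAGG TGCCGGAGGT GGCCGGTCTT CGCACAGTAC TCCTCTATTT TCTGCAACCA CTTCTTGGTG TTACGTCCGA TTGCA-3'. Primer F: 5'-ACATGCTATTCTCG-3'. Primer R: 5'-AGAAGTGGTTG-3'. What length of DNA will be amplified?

Scanning the template, ACATGCTATTCTCG occurs at positions 2–15; this primer anneals to the bottom strand there with its 3' end pointing downstream.
The reverse primer's reverse complement is CAACCACTTCT, which matches the template at positions 115–125.
Product length = (reverse-primer end) − (forward-primer start) + 1 = 125 − 2 + 1 = 124 bp.

124 bp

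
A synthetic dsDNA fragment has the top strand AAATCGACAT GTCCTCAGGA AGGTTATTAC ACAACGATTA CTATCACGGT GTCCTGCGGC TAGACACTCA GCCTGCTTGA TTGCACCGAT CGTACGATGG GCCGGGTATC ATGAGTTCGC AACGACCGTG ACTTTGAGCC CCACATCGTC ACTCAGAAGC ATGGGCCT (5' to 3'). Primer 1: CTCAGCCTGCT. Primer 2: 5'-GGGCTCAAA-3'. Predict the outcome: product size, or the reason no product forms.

Yes — a 75 bp product.

Primer 1 (CTCAGCCTGCT) matches the top strand at positions 67–77; it acts as a forward primer.
Primer 2's reverse complement is TTTGAGCCC, matching the top strand at positions 133–141; it acts as a reverse primer.
The 3' ends face each other across positions 67–141, giving a 75 bp product.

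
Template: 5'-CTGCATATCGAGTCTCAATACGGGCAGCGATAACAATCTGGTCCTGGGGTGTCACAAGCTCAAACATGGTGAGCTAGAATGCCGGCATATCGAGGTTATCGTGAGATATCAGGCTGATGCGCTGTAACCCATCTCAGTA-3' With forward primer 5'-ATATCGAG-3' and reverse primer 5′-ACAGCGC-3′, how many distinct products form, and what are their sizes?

The forward primer ATATCGAG matches the top strand at positions 5–12, 87–94.
The reverse primer's reverse complement is GCGCTGT, matching at positions 119–125.
Each forward site pairs with the reverse site to give a product ending at position 125: sizes 121, 39 bp.

Two products: 121 bp, 39 bp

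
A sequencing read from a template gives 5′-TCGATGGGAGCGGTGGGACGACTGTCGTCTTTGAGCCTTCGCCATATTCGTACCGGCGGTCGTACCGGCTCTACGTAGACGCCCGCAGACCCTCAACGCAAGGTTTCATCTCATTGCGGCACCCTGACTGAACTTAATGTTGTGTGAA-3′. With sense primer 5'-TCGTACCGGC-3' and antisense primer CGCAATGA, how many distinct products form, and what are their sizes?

The forward primer TCGTACCGGC matches the top strand at positions 48–57, 60–69.
The reverse primer's reverse complement is TCATTGCG, matching at positions 111–118.
Each forward site pairs with the reverse site to give a product ending at position 118: sizes 71, 59 bp.

Two products: 71 bp, 59 bp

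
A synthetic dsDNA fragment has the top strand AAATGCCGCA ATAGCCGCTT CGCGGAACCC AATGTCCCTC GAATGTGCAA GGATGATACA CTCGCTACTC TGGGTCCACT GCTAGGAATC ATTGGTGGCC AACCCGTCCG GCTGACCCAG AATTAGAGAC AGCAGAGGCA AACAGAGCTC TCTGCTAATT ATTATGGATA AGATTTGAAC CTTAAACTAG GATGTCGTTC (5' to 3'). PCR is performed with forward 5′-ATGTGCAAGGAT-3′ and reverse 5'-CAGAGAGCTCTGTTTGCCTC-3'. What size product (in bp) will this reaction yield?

112 bp

Forward primer ATGTGCAAGGAT is found on the top strand at positions 43–54.
Reverse complement of the reverse primer: GAGGCAAACAGAGCTCTCTG. This occurs on the top strand at positions 135–154.
Amplicon spans positions 43–154: 112 bp.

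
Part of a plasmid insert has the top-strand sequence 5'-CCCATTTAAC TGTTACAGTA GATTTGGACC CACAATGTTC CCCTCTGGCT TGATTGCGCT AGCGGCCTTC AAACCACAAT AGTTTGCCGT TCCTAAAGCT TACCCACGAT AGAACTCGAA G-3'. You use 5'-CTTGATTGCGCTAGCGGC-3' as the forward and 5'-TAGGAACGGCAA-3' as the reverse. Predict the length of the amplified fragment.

Forward primer CTTGATTGCGCTAGCGGC is found on the top strand at positions 49–66.
Reverse complement of the reverse primer: TTGCCGTTCCTA. This occurs on the top strand at positions 84–95.
Product length = (reverse-primer end) − (forward-primer start) + 1 = 95 − 49 + 1 = 47 bp.

47 bp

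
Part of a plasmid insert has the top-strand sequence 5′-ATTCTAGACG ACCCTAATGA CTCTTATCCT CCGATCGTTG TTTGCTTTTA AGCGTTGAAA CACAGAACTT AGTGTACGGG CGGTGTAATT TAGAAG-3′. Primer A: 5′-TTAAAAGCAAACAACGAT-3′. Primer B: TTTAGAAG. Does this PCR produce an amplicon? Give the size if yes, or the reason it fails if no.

No product — the primers' 3' ends point away from each other.

Primer A (TTAAAAGCAAACAACGAT) has reverse complement ATCGTTGTTTGCTTTTAA, which matches the top strand at positions 34–51; primer A anneals to the top strand there with its 3' end pointing upstream toward position 34.
Primer B (TTTAGAAG) matches the top strand directly at positions 89–96; it anneals to the bottom strand with its 3' end pointing downstream toward position 96.
The 3' ends diverge (primer A extends toward position 1, primer B toward position 96), so the primers never converge on a shared product.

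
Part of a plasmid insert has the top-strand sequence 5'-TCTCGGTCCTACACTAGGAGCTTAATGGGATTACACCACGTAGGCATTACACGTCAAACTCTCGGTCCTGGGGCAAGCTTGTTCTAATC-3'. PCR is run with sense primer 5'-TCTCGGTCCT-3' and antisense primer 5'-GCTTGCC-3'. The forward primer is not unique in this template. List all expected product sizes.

78 bp, 19 bp

The forward primer TCTCGGTCCT matches the top strand at positions 1–10, 60–69.
The reverse primer's reverse complement is GGCAAGC, matching at positions 72–78.
Each forward site pairs with the reverse site to give a product ending at position 78: sizes 78, 19 bp.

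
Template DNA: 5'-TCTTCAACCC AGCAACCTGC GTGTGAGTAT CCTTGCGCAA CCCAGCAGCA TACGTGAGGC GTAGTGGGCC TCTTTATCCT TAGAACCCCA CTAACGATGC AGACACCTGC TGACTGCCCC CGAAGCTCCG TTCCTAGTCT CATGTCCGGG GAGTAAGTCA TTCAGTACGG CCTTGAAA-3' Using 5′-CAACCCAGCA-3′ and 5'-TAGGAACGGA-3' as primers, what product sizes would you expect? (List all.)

The forward primer CAACCCAGCA matches the top strand at positions 5–14, 38–47.
The reverse primer's reverse complement is TCCGTTCCTA, matching at positions 127–136.
Each forward site pairs with the reverse site to give a product ending at position 136: sizes 132, 99 bp.

132 bp, 99 bp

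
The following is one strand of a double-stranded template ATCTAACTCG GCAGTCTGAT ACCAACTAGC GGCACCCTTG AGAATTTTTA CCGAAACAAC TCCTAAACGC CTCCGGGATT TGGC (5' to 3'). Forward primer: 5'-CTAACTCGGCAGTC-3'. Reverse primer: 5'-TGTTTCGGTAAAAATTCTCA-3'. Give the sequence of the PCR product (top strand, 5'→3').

Scanning the template, CTAACTCGGCAGTC occurs at positions 3–16; this primer anneals to the bottom strand there with its 3' end pointing downstream.
The reverse primer's reverse complement is TGAGAATTTTTACCGAAACA, which matches the template at positions 39–58.
The product is the template from position 3 through 58 (56 bp).

5'-CTAACTCGGCAGTCTGATACCAACTAGCGGCACCCTTGAGAATTTTTACCGAAACA-3'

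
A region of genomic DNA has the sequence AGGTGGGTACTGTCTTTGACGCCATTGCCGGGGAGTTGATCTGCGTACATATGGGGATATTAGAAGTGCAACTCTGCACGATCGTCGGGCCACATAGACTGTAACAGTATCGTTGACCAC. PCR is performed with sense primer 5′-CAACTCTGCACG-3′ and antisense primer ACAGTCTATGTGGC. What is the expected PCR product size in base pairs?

34 bp

Scanning the template, CAACTCTGCACG occurs at positions 69–80; this primer anneals to the bottom strand there with its 3' end pointing downstream.
Taking the reverse complement of ACAGTCTATGTGGC gives GCCACATAGACTGT, found at positions 89–102 on the template; the primer anneals here to the top strand with its 3' end pointing upstream.
Product length = (reverse-primer end) − (forward-primer start) + 1 = 102 − 69 + 1 = 34 bp.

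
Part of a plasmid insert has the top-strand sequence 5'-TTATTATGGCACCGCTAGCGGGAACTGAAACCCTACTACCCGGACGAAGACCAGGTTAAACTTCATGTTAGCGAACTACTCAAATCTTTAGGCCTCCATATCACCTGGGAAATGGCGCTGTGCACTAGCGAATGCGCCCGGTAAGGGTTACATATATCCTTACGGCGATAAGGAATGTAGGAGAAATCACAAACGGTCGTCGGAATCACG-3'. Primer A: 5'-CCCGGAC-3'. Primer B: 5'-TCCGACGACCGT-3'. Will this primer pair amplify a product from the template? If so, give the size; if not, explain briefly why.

Primer A (CCCGGAC) matches the top strand at positions 39–45; it acts as a forward primer.
Primer B's reverse complement is ACGGTCGTCGGA, matching the top strand at positions 193–204; it acts as a reverse primer.
The 3' ends face each other across positions 39–204, giving a 166 bp product.

Yes — a 166 bp product.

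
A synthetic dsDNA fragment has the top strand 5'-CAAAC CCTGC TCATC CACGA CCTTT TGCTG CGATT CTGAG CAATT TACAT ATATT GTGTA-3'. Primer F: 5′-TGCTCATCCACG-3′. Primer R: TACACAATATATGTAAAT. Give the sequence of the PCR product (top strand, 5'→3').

5'-TGCTCATCCACGACCTTTTGCTGCGATTCTGAGCAATTTACATATATTGTGTA-3'

Scanning the template, TGCTCATCCACG occurs at positions 8–19; this primer anneals to the bottom strand there with its 3' end pointing downstream.
The reverse primer's reverse complement is ATTTACATATATTGTGTA, which matches the template at positions 43–60.
The product is the template from position 8 through 60 (53 bp).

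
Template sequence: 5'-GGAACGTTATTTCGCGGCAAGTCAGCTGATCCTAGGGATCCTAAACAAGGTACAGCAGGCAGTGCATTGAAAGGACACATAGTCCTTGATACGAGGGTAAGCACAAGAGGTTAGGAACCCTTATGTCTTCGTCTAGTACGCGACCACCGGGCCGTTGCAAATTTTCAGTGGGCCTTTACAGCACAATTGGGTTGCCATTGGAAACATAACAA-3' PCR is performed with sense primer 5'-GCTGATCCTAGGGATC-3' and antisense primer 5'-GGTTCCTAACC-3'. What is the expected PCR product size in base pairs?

The forward primer matches the template at positions 25–40.
The reverse primer's reverse complement is GGTTAGGAACC, which matches the template at positions 109–119.
Amplicon spans positions 25–119: 95 bp.

95 bp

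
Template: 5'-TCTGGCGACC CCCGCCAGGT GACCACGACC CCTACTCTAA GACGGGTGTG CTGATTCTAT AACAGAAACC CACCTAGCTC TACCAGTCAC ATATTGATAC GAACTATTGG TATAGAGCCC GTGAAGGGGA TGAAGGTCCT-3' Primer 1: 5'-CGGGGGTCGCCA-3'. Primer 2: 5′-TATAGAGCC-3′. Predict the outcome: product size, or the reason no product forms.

No product — the primers' 3' ends point away from each other.

Primer 1 (CGGGGGTCGCCA) has reverse complement TGGCGACCCCCG, which matches the top strand at positions 3–14; primer 1 anneals to the top strand there with its 3' end pointing upstream toward position 3.
Primer 2 (TATAGAGCC) matches the top strand directly at positions 111–119; it anneals to the bottom strand with its 3' end pointing downstream toward position 119.
The 3' ends diverge (primer 1 extends toward position 1, primer 2 toward position 140), so the primers never converge on a shared product.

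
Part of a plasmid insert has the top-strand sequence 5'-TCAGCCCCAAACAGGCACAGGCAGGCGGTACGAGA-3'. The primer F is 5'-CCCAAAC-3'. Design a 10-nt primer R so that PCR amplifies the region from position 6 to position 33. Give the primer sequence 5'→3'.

5'-TCGTACCGCC-3'

The product's 3' end on the top strand is position 33.
The reverse primer anneals to the top strand over positions 24–33, i.e. to GGCGGTACGA.
Its sequence written 5'→3' is the reverse complement: TCGTACCGCC.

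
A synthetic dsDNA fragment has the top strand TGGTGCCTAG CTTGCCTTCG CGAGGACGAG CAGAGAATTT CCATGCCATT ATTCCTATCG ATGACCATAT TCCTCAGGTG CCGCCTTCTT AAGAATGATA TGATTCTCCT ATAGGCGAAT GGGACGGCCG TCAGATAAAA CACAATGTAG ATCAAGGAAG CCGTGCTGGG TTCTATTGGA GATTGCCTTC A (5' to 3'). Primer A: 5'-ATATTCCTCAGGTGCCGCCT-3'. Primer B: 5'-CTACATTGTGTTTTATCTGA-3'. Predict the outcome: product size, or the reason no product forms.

Primer A (ATATTCCTCAGGTGCCGCCT) matches the top strand at positions 67–86; it acts as a forward primer.
Primer B's reverse complement is TCAGATAAAACACAATGTAG, matching the top strand at positions 131–150; it acts as a reverse primer.
The 3' ends face each other across positions 67–150, giving an 84 bp product.

Yes — an 84 bp product.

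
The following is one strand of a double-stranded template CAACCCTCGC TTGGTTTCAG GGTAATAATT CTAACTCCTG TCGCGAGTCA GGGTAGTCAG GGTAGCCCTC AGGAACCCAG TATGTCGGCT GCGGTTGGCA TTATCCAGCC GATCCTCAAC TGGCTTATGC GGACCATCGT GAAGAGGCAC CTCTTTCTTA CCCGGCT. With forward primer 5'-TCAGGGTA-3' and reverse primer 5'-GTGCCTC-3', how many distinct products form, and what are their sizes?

The forward primer TCAGGGTA matches the top strand at positions 17–24, 48–55, 57–64.
The reverse primer's reverse complement is GAGGCAC, matching at positions 144–150.
Each forward site pairs with the reverse site to give a product ending at position 150: sizes 134, 103, 94 bp.

Three products: 134 bp, 103 bp, 94 bp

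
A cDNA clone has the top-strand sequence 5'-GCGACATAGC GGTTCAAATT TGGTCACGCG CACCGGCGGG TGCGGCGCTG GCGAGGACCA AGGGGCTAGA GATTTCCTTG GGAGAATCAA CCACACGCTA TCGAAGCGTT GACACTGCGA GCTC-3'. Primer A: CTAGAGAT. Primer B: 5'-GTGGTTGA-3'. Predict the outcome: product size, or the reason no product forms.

Yes — a 29 bp product.

Primer A (CTAGAGAT) matches the top strand at positions 66–73; it acts as a forward primer.
Primer B's reverse complement is TCAACCAC, matching the top strand at positions 87–94; it acts as a reverse primer.
The 3' ends face each other across positions 66–94, giving a 29 bp product.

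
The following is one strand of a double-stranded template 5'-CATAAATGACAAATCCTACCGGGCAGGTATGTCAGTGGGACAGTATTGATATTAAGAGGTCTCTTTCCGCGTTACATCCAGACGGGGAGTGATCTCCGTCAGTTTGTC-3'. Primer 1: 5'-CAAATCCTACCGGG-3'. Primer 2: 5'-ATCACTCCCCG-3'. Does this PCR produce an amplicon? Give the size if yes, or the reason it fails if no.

Primer 1 (CAAATCCTACCGGG) matches the top strand at positions 10–23; it acts as a forward primer.
Primer 2's reverse complement is CGGGGAGTGAT, matching the top strand at positions 83–93; it acts as a reverse primer.
The 3' ends face each other across positions 10–93, giving an 84 bp product.

Yes — an 84 bp product.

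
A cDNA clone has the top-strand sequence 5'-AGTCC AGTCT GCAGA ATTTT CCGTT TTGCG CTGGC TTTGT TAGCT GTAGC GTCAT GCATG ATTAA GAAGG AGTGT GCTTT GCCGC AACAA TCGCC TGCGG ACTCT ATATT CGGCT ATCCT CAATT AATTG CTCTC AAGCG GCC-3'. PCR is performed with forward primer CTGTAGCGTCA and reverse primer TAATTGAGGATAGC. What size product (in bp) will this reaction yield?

83 bp

The forward primer matches the template at positions 44–54.
Taking the reverse complement of TAATTGAGGATAGC gives GCTATCCTCAATTA, found at positions 113–126 on the template; the primer anneals here to the top strand with its 3' end pointing upstream.
Amplicon spans positions 44–126: 83 bp.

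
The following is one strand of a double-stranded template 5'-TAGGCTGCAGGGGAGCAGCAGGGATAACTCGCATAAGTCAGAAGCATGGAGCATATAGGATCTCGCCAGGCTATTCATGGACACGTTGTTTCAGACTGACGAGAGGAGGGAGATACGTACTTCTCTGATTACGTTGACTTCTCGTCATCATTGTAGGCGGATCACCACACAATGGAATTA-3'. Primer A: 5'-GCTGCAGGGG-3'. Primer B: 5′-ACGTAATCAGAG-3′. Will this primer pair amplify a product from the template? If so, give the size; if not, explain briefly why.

Yes — a 131 bp product.

Primer A (GCTGCAGGGG) matches the top strand at positions 4–13; it acts as a forward primer.
Primer B's reverse complement is CTCTGATTACGT, matching the top strand at positions 123–134; it acts as a reverse primer.
The 3' ends face each other across positions 4–134, giving a 131 bp product.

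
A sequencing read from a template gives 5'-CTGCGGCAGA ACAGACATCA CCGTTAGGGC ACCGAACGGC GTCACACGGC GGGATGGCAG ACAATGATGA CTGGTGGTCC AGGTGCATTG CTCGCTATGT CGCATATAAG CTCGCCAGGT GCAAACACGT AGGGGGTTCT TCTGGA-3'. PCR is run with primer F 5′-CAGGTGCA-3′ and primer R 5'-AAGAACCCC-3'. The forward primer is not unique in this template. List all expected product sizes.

The forward primer CAGGTGCA matches the top strand at positions 80–87, 116–123.
The reverse primer's reverse complement is GGGGTTCTT, matching at positions 133–141.
Each forward site pairs with the reverse site to give a product ending at position 141: sizes 62, 26 bp.

62 bp, 26 bp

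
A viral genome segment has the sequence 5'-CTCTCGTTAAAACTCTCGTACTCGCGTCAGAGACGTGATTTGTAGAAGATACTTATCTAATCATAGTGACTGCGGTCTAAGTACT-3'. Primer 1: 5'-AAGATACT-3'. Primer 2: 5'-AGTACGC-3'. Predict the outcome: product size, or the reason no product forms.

Primer 2 (AGTACGC) does not match the top strand, and its reverse complement GCGTACT does not match either.
With no annealing site for primer 2, no amplification occurs.

No product — primer 2 has no binding site in the template.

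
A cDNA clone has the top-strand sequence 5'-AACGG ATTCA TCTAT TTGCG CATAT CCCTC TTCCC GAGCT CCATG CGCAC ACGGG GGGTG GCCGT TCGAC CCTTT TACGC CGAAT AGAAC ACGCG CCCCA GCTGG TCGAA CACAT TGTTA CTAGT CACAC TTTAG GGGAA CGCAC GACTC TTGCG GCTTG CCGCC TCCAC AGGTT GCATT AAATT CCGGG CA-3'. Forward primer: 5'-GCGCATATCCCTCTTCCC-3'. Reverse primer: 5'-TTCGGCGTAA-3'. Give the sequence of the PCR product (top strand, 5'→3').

5'-GCGCATATCCCTCTTCCCGAGCTCCATGCGCACACGGGGGGTGGCCGTTCGACCCTTTTACGCCGAA-3'

The forward primer matches the template at positions 18–35.
Taking the reverse complement of TTCGGCGTAA gives TTACGCCGAA, found at positions 75–84 on the template; the primer anneals here to the top strand with its 3' end pointing upstream.
The product is the template from position 18 through 84 (67 bp).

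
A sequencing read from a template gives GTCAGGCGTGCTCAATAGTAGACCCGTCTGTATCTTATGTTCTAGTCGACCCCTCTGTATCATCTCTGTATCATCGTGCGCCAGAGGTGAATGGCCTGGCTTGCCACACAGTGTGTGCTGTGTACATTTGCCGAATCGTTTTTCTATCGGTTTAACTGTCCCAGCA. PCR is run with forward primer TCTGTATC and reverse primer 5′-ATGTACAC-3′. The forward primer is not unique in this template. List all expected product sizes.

The forward primer TCTGTATC matches the top strand at positions 27–34, 54–61, 65–72.
The reverse primer's reverse complement is GTGTACAT, matching at positions 120–127.
Each forward site pairs with the reverse site to give a product ending at position 127: sizes 101, 74, 63 bp.

101 bp, 74 bp, 63 bp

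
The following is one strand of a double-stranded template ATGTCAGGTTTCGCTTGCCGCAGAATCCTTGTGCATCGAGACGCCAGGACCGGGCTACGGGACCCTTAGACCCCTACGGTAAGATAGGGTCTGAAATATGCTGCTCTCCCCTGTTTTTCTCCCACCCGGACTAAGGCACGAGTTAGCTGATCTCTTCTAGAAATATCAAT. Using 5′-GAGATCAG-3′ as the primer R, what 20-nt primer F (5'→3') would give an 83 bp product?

5'-CCCTACGGTAAGATAGGGTC-3'

The reverse primer's reverse complement CTGATCTC matches the template at positions 147–154, so the product ends at position 154.
An 83 bp product then starts at position 154 − 83 + 1 = 72.
The forward primer is identical to the top strand there: CCCTACGGTAAGATAGGGTC.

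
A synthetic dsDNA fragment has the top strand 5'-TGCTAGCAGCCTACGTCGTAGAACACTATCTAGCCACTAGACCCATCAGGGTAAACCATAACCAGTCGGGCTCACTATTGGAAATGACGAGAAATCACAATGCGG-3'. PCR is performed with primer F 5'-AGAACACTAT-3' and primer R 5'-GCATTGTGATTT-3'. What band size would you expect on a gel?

84 bp

Scanning the template, AGAACACTAT occurs at positions 20–29; this primer anneals to the bottom strand there with its 3' end pointing downstream.
Taking the reverse complement of GCATTGTGATTT gives AAATCACAATGC, found at positions 92–103 on the template; the primer anneals here to the top strand with its 3' end pointing upstream.
The product runs from position 20 to position 103, so its length is 103 − 20 + 1 = 84 bp.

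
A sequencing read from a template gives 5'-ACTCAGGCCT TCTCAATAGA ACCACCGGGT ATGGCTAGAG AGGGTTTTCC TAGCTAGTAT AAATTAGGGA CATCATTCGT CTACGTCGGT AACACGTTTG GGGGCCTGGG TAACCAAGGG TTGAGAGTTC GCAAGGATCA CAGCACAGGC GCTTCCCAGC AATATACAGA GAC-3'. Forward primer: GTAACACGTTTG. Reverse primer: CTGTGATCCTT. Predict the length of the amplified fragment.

55 bp

Scanning the template, GTAACACGTTTG occurs at positions 89–100; this primer anneals to the bottom strand there with its 3' end pointing downstream.
Taking the reverse complement of CTGTGATCCTT gives AAGGATCACAG, found at positions 133–143 on the template; the primer anneals here to the top strand with its 3' end pointing upstream.
Amplicon spans positions 89–143: 55 bp.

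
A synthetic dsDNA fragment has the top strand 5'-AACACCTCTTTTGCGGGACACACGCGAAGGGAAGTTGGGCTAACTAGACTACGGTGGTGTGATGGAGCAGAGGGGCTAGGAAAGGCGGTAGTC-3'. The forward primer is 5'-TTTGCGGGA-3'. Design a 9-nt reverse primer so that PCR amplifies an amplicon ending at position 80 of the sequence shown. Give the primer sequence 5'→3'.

5'-CCTAGCCCC-3'

The forward primer binds at positions 10–18; the product's 3' end on the top strand is position 80.
The reverse primer anneals to the top strand over positions 72–80, i.e. to GGGGCTAGG.
Its sequence written 5'→3' is the reverse complement: CCTAGCCCC.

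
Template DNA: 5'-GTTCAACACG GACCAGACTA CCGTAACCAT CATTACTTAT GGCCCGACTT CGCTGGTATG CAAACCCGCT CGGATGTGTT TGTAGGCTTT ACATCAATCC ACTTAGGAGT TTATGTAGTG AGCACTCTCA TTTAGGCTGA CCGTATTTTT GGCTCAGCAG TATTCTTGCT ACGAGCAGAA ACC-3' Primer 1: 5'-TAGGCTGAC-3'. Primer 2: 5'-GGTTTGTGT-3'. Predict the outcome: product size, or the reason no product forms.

Primer 2 (GGTTTGTGT) does not match the top strand, and its reverse complement ACACAAACC does not match either.
With no annealing site for primer 2, no amplification occurs.

No product — primer 2 has no binding site in the template.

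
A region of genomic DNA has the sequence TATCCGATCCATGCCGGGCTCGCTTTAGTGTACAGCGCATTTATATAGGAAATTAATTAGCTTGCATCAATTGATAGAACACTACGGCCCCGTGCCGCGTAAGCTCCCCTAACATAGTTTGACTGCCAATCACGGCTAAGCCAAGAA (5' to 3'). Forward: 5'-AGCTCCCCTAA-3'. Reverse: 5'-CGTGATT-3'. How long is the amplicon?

The forward primer matches the template at positions 102–112.
Reverse complement of the reverse primer: AATCACG. This occurs on the top strand at positions 128–134.
Product length = (reverse-primer end) − (forward-primer start) + 1 = 134 − 102 + 1 = 33 bp.

33 bp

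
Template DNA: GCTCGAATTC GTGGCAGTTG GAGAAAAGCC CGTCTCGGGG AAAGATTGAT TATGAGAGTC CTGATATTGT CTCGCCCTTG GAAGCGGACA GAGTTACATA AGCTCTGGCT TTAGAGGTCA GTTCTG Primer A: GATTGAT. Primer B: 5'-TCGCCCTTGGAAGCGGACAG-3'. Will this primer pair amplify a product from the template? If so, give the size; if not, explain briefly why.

Primer A (GATTGAT) matches the top strand at positions 44–50 (3' end points downstream).
Primer B (TCGCCCTTGGAAGCGGACAG) also matches the top strand directly, at positions 72–91 — its reverse complement CTGTCCGCTTCCAAGGGCGA is not present.
Both primers anneal to the bottom strand with 3' ends pointing the same way, so neither can prime synthesis back toward the other.

No product — both primers anneal to the same strand and extend in the same direction.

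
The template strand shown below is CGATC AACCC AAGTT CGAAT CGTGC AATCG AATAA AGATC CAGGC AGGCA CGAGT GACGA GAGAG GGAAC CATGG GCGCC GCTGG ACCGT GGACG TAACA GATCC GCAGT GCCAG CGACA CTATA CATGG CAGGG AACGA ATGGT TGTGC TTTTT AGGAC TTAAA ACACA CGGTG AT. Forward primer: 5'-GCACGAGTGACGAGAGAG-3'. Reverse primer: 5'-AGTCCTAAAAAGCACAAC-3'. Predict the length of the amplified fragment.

114 bp

Forward primer GCACGAGTGACGAGAGAG is found on the top strand at positions 48–65.
Reverse complement of the reverse primer: GTTGTGCTTTTTAGGACT. This occurs on the top strand at positions 144–161.
The product runs from position 48 to position 161, so its length is 161 − 48 + 1 = 114 bp.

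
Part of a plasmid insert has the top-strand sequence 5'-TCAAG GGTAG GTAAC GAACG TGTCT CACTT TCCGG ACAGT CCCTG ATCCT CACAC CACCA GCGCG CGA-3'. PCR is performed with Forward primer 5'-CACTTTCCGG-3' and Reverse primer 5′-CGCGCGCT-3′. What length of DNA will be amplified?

Scanning the template, CACTTTCCGG occurs at positions 26–35; this primer anneals to the bottom strand there with its 3' end pointing downstream.
The reverse primer's reverse complement is AGCGCGCG, which matches the template at positions 60–67.
Amplicon spans positions 26–67: 42 bp.

42 bp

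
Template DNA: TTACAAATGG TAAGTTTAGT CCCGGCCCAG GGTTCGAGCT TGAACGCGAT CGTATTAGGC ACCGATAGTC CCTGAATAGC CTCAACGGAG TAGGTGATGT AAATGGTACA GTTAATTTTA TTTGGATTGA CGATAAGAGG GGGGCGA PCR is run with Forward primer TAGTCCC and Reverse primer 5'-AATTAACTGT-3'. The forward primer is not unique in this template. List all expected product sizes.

The forward primer TAGTCCC matches the top strand at positions 17–23, 66–72.
The reverse primer's reverse complement is ACAGTTAATT, matching at positions 108–117.
Each forward site pairs with the reverse site to give a product ending at position 117: sizes 101, 52 bp.

101 bp, 52 bp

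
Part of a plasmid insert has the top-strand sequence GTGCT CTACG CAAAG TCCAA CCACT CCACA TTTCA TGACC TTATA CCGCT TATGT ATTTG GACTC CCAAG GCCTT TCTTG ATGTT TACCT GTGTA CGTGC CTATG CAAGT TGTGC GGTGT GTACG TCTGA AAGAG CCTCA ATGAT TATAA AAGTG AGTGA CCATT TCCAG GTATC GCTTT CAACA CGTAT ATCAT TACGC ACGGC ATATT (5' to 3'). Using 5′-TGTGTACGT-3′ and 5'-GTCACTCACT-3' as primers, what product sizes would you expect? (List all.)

The forward primer TGTGTACGT matches the top strand at positions 90–98, 118–126.
The reverse primer's reverse complement is AGTGAGTGAC, matching at positions 152–161.
Each forward site pairs with the reverse site to give a product ending at position 161: sizes 72, 44 bp.

72 bp, 44 bp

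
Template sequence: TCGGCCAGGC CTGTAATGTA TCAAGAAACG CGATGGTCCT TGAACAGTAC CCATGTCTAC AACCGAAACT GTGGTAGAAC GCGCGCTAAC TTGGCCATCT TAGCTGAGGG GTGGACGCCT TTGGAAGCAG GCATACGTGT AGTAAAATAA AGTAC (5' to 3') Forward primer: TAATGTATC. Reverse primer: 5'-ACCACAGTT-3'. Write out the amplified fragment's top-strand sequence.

5'-TAATGTATCAAGAAACGCGATGGTCCTTGAACAGTACCCATGTCTACAACCGAAACTGTGGT-3'

Scanning the template, TAATGTATC occurs at positions 14–22; this primer anneals to the bottom strand there with its 3' end pointing downstream.
Reverse complement of the reverse primer: AACTGTGGT. This occurs on the top strand at positions 67–75.
The product is the template from position 14 through 75 (62 bp).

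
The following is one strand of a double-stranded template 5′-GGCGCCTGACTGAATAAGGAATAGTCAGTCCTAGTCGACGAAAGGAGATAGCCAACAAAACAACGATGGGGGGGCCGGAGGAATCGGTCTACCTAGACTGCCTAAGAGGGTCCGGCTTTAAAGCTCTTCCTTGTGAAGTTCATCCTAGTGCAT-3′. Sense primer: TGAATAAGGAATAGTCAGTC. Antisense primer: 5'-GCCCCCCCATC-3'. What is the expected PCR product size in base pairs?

Forward primer TGAATAAGGAATAGTCAGTC is found on the top strand at positions 11–30.
The reverse primer's reverse complement is GATGGGGGGGC, which matches the template at positions 65–75.
The product runs from position 11 to position 75, so its length is 75 − 11 + 1 = 65 bp.

65 bp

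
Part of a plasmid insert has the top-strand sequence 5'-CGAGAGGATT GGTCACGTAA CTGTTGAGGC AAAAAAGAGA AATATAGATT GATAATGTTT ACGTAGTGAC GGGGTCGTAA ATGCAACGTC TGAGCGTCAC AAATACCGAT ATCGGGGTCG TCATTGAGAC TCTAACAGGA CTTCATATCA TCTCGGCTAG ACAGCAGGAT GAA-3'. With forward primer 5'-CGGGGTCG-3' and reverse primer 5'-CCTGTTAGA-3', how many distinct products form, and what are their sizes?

The forward primer CGGGGTCG matches the top strand at positions 70–77, 113–120.
The reverse primer's reverse complement is TCTAACAGG, matching at positions 131–139.
Each forward site pairs with the reverse site to give a product ending at position 139: sizes 70, 27 bp.

Two products: 70 bp, 27 bp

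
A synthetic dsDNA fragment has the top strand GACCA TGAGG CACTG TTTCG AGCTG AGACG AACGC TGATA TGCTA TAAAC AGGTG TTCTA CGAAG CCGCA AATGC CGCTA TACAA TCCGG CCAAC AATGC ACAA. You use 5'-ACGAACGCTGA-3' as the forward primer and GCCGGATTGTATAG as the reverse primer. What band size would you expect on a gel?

64 bp

Forward primer ACGAACGCTGA is found on the top strand at positions 28–38.
The reverse primer's reverse complement is CTATACAATCCGGC, which matches the template at positions 78–91.
The product runs from position 28 to position 91, so its length is 91 − 28 + 1 = 64 bp.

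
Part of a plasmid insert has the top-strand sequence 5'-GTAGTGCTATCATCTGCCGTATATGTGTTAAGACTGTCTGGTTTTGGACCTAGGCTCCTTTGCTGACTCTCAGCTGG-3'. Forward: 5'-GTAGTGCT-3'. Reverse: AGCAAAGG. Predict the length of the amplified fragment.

Forward primer GTAGTGCT is found on the top strand at positions 1–8.
The reverse primer's reverse complement is CCTTTGCT, which matches the template at positions 57–64.
Product length = (reverse-primer end) − (forward-primer start) + 1 = 64 − 1 + 1 = 64 bp.

64 bp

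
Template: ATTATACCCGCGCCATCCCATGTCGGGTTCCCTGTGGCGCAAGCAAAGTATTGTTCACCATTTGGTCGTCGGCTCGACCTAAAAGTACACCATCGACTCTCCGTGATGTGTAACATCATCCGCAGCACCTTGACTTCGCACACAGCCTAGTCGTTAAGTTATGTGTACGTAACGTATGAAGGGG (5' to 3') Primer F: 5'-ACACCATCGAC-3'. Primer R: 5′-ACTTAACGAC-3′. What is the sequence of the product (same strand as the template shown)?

5'-ACACCATCGACTCTCCGTGATGTGTAACATCATCCGCAGCACCTTGACTTCGCACACAGCCTAGTCGTTAAGT-3'

Scanning the template, ACACCATCGAC occurs at positions 87–97; this primer anneals to the bottom strand there with its 3' end pointing downstream.
The reverse primer's reverse complement is GTCGTTAAGT, which matches the template at positions 150–159.
The product is the template from position 87 through 159 (73 bp).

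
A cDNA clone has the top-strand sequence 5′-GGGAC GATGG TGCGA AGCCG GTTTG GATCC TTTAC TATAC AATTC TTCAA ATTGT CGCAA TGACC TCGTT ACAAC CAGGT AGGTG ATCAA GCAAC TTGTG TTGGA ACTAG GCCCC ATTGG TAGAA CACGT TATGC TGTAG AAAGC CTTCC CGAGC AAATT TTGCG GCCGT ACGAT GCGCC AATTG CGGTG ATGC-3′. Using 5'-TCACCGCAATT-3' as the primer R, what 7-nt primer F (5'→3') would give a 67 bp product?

The reverse primer's reverse complement AATTGCGGTGA matches the template at positions 181–191, so the product ends at position 191.
A 67 bp product then starts at position 191 − 67 + 1 = 125.
The forward primer is identical to the top strand there: ACACGTT.

5'-ACACGTT-3'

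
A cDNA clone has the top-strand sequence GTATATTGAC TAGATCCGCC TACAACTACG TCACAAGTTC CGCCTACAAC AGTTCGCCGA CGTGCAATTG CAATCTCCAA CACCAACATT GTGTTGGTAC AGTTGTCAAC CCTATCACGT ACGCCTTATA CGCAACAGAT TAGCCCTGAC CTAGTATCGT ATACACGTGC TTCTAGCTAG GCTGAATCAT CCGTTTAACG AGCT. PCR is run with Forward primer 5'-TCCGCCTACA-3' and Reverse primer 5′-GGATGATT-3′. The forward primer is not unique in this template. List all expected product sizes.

The forward primer TCCGCCTACA matches the top strand at positions 15–24, 39–48.
The reverse primer's reverse complement is AATCATCC, matching at positions 185–192.
Each forward site pairs with the reverse site to give a product ending at position 192: sizes 178, 154 bp.

178 bp, 154 bp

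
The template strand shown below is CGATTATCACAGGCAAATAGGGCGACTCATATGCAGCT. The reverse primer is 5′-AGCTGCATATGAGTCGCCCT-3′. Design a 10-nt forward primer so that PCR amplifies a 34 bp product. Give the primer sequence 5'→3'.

5'-TATCACAGGC-3'

The reverse primer's reverse complement AGGGCGACTCATATGCAGCT matches the template at positions 19–38, so the product ends at position 38.
A 34 bp product then starts at position 38 − 34 + 1 = 5.
The forward primer is identical to the top strand there: TATCACAGGC.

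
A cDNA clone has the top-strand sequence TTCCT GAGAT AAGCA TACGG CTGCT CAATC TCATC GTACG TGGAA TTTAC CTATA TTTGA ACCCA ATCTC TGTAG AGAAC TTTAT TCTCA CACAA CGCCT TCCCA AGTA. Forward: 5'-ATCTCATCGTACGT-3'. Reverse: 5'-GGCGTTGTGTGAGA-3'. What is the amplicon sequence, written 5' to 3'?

5'-ATCTCATCGTACGTGGAATTTACCTATATTTGAACCCAATCTCTGTAGAGAACTTTATTCTCACACAACGCC-3'

The forward primer matches the template at positions 28–41.
Taking the reverse complement of GGCGTTGTGTGAGA gives TCTCACACAACGCC, found at positions 86–99 on the template; the primer anneals here to the top strand with its 3' end pointing upstream.
The product is the template from position 28 through 99 (72 bp).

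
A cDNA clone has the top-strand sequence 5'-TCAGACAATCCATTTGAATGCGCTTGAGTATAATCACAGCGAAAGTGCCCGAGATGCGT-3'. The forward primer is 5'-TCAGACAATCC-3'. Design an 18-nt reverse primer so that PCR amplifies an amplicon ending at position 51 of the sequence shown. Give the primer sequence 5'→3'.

The forward primer binds at positions 1–11; the product's 3' end on the top strand is position 51.
The reverse primer anneals to the top strand over positions 34–51, i.e. to TCACAGCGAAAGTGCCCG.
Its sequence written 5'→3' is the reverse complement: CGGGCACTTTCGCTGTGA.

5'-CGGGCACTTTCGCTGTGA-3'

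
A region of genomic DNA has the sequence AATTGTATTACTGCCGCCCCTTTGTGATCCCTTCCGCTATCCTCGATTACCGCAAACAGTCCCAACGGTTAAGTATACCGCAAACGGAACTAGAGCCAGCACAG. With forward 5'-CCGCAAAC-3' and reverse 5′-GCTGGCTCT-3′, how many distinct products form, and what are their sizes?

Two products: 51 bp, 23 bp

The forward primer CCGCAAAC matches the top strand at positions 50–57, 78–85.
The reverse primer's reverse complement is AGAGCCAGC, matching at positions 92–100.
Each forward site pairs with the reverse site to give a product ending at position 100: sizes 51, 23 bp.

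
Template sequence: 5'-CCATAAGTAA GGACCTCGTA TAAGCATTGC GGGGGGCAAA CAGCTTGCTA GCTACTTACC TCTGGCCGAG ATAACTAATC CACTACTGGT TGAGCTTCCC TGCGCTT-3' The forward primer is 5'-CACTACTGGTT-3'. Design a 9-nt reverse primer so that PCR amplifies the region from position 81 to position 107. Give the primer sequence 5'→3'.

The product's 3' end on the top strand is position 107.
The reverse primer anneals to the top strand over positions 99–107, i.e. to CCTGCGCTT.
Its sequence written 5'→3' is the reverse complement: AAGCGCAGG.

5'-AAGCGCAGG-3'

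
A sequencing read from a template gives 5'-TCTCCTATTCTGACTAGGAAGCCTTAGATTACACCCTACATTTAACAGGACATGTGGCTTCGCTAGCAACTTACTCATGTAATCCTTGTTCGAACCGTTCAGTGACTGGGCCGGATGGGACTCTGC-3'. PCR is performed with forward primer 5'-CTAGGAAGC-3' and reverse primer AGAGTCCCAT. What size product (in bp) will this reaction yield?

The forward primer matches the template at positions 14–22.
Taking the reverse complement of AGAGTCCCAT gives ATGGGACTCT, found at positions 115–124 on the template; the primer anneals here to the top strand with its 3' end pointing upstream.
Amplicon spans positions 14–124: 111 bp.

111 bp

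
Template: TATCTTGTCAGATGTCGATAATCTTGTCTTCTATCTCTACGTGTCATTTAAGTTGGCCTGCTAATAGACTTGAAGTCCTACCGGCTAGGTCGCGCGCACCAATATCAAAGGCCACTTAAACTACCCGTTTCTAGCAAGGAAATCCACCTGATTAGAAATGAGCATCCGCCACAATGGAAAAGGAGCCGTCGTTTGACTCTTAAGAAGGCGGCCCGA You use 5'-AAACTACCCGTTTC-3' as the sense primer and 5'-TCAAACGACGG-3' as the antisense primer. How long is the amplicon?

79 bp

The forward primer matches the template at positions 118–131.
The reverse primer's reverse complement is CCGTCGTTTGA, which matches the template at positions 186–196.
Product length = (reverse-primer end) − (forward-primer start) + 1 = 196 − 118 + 1 = 79 bp.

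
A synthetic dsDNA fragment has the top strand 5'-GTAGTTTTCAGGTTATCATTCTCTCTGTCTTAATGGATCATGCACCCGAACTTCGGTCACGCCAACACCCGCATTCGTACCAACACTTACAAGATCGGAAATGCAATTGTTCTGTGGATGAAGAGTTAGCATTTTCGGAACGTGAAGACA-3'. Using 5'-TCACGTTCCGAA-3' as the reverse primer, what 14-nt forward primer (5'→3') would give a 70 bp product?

The reverse primer's reverse complement TTCGGAACGTGA matches the template at positions 134–145, so the product ends at position 145.
A 70 bp product then starts at position 145 − 70 + 1 = 76.
The forward primer is identical to the top strand there: CGTACCAACACTTA.

5'-CGTACCAACACTTA-3'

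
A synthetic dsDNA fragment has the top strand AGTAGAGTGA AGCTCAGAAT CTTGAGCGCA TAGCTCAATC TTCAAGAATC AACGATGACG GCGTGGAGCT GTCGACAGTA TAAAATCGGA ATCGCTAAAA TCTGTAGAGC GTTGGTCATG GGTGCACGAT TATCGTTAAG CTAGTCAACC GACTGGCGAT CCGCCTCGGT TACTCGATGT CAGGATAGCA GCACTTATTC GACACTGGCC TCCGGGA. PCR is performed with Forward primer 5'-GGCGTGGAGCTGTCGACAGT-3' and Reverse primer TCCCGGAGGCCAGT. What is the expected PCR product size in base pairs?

158 bp

The forward primer matches the template at positions 60–79.
The reverse primer's reverse complement is ACTGGCCTCCGGGA, which matches the template at positions 204–217.
The product runs from position 60 to position 217, so its length is 217 − 60 + 1 = 158 bp.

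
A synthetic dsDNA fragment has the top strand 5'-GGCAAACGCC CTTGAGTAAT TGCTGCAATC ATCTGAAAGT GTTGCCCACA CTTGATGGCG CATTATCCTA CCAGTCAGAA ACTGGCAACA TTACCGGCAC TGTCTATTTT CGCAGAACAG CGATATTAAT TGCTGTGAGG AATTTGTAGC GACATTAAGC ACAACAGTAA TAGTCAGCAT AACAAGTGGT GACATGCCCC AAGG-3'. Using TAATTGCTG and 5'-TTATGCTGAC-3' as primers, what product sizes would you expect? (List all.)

166 bp, 56 bp

The forward primer TAATTGCTG matches the top strand at positions 17–25, 127–135.
The reverse primer's reverse complement is GTCAGCATAA, matching at positions 173–182.
Each forward site pairs with the reverse site to give a product ending at position 182: sizes 166, 56 bp.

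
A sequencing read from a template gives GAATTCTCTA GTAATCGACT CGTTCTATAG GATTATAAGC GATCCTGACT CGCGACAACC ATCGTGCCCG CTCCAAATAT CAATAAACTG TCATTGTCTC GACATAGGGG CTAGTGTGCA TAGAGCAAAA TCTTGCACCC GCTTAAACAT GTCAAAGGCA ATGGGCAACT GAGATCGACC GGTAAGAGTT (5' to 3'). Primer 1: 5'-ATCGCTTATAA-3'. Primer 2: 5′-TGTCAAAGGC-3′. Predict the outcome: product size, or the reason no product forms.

No product — the primers' 3' ends point away from each other.

Primer 1 (ATCGCTTATAA) has reverse complement TTATAAGCGAT, which matches the top strand at positions 33–43; primer 1 anneals to the top strand there with its 3' end pointing upstream toward position 33.
Primer 2 (TGTCAAAGGC) matches the top strand directly at positions 150–159; it anneals to the bottom strand with its 3' end pointing downstream toward position 159.
The 3' ends diverge (primer 1 extends toward position 1, primer 2 toward position 190), so the primers never converge on a shared product.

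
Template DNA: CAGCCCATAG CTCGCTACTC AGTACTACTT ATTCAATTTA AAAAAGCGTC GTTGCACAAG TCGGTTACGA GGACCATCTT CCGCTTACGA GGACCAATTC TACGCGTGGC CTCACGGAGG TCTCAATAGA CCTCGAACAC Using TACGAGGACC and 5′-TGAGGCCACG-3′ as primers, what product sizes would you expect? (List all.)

The forward primer TACGAGGACC matches the top strand at positions 66–75, 86–95.
The reverse primer's reverse complement is CGTGGCCTCA, matching at positions 105–114.
Each forward site pairs with the reverse site to give a product ending at position 114: sizes 49, 29 bp.

49 bp, 29 bp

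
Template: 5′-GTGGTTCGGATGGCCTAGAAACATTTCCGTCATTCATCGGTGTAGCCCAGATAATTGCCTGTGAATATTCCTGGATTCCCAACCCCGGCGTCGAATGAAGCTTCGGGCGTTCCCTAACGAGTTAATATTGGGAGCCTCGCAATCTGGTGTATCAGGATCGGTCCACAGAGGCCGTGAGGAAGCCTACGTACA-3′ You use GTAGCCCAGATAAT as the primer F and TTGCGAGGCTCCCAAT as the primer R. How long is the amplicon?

The forward primer matches the template at positions 42–55.
Taking the reverse complement of TTGCGAGGCTCCCAAT gives ATTGGGAGCCTCGCAA, found at positions 127–142 on the template; the primer anneals here to the top strand with its 3' end pointing upstream.
Amplicon spans positions 42–142: 101 bp.

101 bp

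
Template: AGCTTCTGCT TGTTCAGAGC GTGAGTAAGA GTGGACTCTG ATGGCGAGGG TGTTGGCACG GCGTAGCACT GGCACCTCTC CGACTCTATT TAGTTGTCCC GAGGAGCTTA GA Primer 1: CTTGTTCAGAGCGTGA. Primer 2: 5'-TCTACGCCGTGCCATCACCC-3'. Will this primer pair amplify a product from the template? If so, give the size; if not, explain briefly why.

No product — primer 2 has no binding site in the template.

Primer 2 (TCTACGCCGTGCCATCACCC) does not match the top strand, and its reverse complement GGGTGATGGCACGGCGTAGA does not match either.
With no annealing site for primer 2, no amplification occurs.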